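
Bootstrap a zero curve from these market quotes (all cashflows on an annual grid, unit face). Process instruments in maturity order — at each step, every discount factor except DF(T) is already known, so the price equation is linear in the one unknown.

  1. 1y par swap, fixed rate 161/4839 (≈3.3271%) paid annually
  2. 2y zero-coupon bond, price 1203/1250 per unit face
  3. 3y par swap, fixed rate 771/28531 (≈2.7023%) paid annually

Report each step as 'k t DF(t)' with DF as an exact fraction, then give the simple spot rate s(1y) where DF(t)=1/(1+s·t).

step 1 [1y] swap r/1=161/4839: DF=(1 − 161/4839·(0))/(1+161/4839) = 4839/5000 ≈ 0.967800
step 2 [2y] zero: DF = P = 1203/1250 ≈ 0.962400
step 3 [3y] swap r/1=771/28531: DF=(1 − 771/28531·(0.967800+0.962400))/(1+771/28531) = 9229/10000 ≈ 0.922900

1 1 4839/5000
2 2 1203/1250
3 3 9229/10000
s(1y) = (1/(4839/5000) − 1)/(1) = 161/4839 ≈ 3.3271%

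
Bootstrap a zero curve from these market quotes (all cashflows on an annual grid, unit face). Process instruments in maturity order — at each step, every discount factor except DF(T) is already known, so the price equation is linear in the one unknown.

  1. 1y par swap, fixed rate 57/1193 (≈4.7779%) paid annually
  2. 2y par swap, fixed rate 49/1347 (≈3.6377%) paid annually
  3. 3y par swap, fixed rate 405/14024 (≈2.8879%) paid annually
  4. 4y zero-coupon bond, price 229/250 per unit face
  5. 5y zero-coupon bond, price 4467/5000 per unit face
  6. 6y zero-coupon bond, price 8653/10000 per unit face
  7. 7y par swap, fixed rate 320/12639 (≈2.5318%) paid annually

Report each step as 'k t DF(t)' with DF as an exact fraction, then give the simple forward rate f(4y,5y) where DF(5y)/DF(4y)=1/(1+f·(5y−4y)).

step 1 [1y] swap r/1=57/1193: DF=(1 − 57/1193·(0))/(1+57/1193) = 1193/1250 ≈ 0.954400
step 2 [2y] swap r/1=49/1347: DF=(1 − 49/1347·(0.954400))/(1+49/1347) = 4657/5000 ≈ 0.931400
step 3 [3y] swap r/1=405/14024: DF=(1 − 405/14024·(0.954400+0.931400))/(1+405/14024) = 919/1000 ≈ 0.919000
step 4 [4y] zero: DF = P = 229/250 ≈ 0.916000
step 5 [5y] zero: DF = P = 4467/5000 ≈ 0.893400
step 6 [6y] zero: DF = P = 8653/10000 ≈ 0.865300
step 7 [7y] swap r/1=320/12639: DF=(1 − 320/12639·(0.954400+0.931400+0.919000+0.916000+0.893400+0.865300))/(1+320/12639) = 21/25 ≈ 0.840000

1 1 1193/1250
2 2 4657/5000
3 3 919/1000
4 4 229/250
5 5 4467/5000
6 6 8653/10000
7 7 21/25
f(4y,5y) = ((229/250)/(4467/5000) − 1)/(1) = 113/4467 ≈ 2.5297%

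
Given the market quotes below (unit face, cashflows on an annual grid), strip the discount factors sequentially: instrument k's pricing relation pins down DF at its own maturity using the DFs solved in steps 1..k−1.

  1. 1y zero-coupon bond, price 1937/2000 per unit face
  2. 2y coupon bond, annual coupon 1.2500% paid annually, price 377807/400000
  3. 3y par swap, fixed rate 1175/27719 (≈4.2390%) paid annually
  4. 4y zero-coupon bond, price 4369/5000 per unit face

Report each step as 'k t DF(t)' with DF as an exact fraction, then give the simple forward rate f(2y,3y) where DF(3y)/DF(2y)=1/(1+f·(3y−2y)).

step 1 [1y] zero: DF = P = 1937/2000 ≈ 0.968500
step 2 [2y] bond c/1=1/80: DF=(377807/400000 − 1/80·(0.968500))/(1+1/80) = 9209/10000 ≈ 0.920900
step 3 [3y] swap r/1=1175/27719: DF=(1 − 1175/27719·(0.968500+0.920900))/(1+1175/27719) = 353/400 ≈ 0.882500
step 4 [4y] zero: DF = P = 4369/5000 ≈ 0.873800

1 1 1937/2000
2 2 9209/10000
3 3 353/400
4 4 4369/5000
f(2y,3y) = ((9209/10000)/(353/400) − 1)/(1) = 384/8825 ≈ 4.3513%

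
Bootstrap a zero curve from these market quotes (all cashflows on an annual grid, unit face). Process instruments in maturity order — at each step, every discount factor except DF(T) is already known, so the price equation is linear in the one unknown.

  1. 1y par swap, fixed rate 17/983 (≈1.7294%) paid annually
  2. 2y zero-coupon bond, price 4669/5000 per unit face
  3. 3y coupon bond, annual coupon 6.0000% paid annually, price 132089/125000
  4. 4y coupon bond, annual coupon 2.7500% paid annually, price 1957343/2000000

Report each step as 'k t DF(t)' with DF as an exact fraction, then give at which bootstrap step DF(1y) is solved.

step 1 [1y] swap r/1=17/983: DF=(1 − 17/983·(0))/(1+17/983) = 983/1000 ≈ 0.983000
step 2 [2y] zero: DF = P = 4669/5000 ≈ 0.933800
step 3 [3y] bond c/1=3/50: DF=(132089/125000 − 3/50·(0.983000+0.933800))/(1+3/50) = 2221/2500 ≈ 0.888400
step 4 [4y] bond c/1=11/400: DF=(1957343/2000000 − 11/400·(0.983000+0.933800+0.888400))/(1+11/400) = 4387/5000 ≈ 0.877400

1 1 983/1000
2 2 4669/5000
3 3 2221/2500
4 4 4387/5000
DF(1y) is solved at step 1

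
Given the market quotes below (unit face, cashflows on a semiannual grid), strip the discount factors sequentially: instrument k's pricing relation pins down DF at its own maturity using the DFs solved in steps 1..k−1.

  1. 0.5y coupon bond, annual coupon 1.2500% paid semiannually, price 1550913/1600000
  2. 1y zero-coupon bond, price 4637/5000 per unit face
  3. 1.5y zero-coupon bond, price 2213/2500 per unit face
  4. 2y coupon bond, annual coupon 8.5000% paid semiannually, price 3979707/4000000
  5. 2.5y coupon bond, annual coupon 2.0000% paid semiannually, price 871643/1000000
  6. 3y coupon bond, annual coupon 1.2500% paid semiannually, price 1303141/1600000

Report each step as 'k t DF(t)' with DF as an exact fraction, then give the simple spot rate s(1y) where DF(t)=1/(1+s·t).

1 1/2 9633/10000
2 1 4637/5000
3 3/2 2213/2500
4 2 2103/2500
5 5/2 517/625
6 3 3909/5000
s(1y) = (1/(4637/5000) − 1)/(1) = 363/4637 ≈ 7.8283%

step 1 [0.5y] bond c/2=1/160: DF=(1550913/1600000 − 1/160·(0))/(1+1/160) = 9633/10000 ≈ 0.963300
step 2 [1y] zero: DF = P = 4637/5000 ≈ 0.927400
step 3 [1.5y] zero: DF = P = 2213/2500 ≈ 0.885200
step 4 [2y] bond c/2=17/400: DF=(3979707/4000000 − 17/400·(0.963300+0.927400+0.885200))/(1+17/400) = 2103/2500 ≈ 0.841200
step 5 [2.5y] bond c/2=1/100: DF=(871643/1000000 − 1/100·(0.963300+0.927400+0.885200+0.841200))/(1+1/100) = 517/625 ≈ 0.827200
step 6 [3y] bond c/2=1/160: DF=(1303141/1600000 − 1/160·(0.963300+0.927400+0.885200+0.841200+0.827200))/(1+1/160) = 3909/5000 ≈ 0.781800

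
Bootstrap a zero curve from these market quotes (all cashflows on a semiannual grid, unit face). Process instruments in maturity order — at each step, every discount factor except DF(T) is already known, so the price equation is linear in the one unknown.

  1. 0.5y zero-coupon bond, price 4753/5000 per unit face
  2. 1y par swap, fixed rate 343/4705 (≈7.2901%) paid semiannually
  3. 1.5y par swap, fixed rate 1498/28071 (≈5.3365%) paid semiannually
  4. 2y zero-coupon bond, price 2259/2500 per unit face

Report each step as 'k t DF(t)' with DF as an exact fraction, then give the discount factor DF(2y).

step 1 [0.5y] zero: DF = P = 4753/5000 ≈ 0.950600
step 2 [1y] swap r/2=343/9410: DF=(1 − 343/9410·(0.950600))/(1+343/9410) = 4657/5000 ≈ 0.931400
step 3 [1.5y] swap r/2=749/28071: DF=(1 − 749/28071·(0.950600+0.931400))/(1+749/28071) = 9251/10000 ≈ 0.925100
step 4 [2y] zero: DF = P = 2259/2500 ≈ 0.903600

1 1/2 4753/5000
2 1 4657/5000
3 3/2 9251/10000
4 2 2259/2500
DF(2y) = 2259/2500 ≈ 0.903600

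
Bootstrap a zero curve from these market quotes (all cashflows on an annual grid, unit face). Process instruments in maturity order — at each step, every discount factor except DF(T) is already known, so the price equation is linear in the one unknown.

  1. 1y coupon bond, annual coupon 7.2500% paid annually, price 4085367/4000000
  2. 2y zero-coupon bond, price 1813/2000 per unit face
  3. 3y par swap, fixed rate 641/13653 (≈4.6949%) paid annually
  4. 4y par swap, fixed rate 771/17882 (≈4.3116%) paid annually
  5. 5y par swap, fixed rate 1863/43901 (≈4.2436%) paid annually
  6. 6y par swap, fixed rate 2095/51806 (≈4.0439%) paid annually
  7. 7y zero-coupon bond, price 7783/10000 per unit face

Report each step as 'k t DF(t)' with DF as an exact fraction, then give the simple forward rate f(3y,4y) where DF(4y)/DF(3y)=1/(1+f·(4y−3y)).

1 1 9523/10000
2 2 1813/2000
3 3 4359/5000
4 4 4229/5000
5 5 8137/10000
6 6 1581/2000
7 7 7783/10000
f(3y,4y) = ((4359/5000)/(4229/5000) − 1)/(1) = 130/4229 ≈ 3.0740%

step 1 [1y] bond c/1=29/400: DF=(4085367/4000000 − 29/400·(0))/(1+29/400) = 9523/10000 ≈ 0.952300
step 2 [2y] zero: DF = P = 1813/2000 ≈ 0.906500
step 3 [3y] swap r/1=641/13653: DF=(1 − 641/13653·(0.952300+0.906500))/(1+641/13653) = 4359/5000 ≈ 0.871800
step 4 [4y] swap r/1=771/17882: DF=(1 − 771/17882·(0.952300+0.906500+0.871800))/(1+771/17882) = 4229/5000 ≈ 0.845800
step 5 [5y] swap r/1=1863/43901: DF=(1 − 1863/43901·(0.952300+0.906500+0.871800+0.845800))/(1+1863/43901) = 8137/10000 ≈ 0.813700
step 6 [6y] swap r/1=2095/51806: DF=(1 − 2095/51806·(0.952300+0.906500+0.871800+0.845800+0.813700))/(1+2095/51806) = 1581/2000 ≈ 0.790500
step 7 [7y] zero: DF = P = 7783/10000 ≈ 0.778300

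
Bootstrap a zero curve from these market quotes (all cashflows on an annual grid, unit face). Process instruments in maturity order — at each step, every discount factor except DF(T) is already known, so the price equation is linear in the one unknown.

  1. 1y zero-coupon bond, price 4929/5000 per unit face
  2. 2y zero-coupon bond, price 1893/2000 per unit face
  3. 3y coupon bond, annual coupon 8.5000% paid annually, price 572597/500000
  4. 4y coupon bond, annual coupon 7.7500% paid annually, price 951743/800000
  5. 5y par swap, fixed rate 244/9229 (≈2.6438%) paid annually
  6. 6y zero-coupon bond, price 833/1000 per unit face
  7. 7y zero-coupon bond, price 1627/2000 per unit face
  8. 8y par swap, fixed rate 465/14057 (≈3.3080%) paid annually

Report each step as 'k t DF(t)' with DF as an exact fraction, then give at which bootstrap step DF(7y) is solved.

1 1 4929/5000
2 2 1893/2000
3 3 9041/10000
4 4 9001/10000
5 5 439/500
6 6 833/1000
7 7 1627/2000
8 8 307/400
DF(7y) is solved at step 7

step 1 [1y] zero: DF = P = 4929/5000 ≈ 0.985800
step 2 [2y] zero: DF = P = 1893/2000 ≈ 0.946500
step 3 [3y] bond c/1=17/200: DF=(572597/500000 − 17/200·(0.985800+0.946500))/(1+17/200) = 9041/10000 ≈ 0.904100
step 4 [4y] bond c/1=31/400: DF=(951743/800000 − 31/400·(0.985800+0.946500+0.904100))/(1+31/400) = 9001/10000 ≈ 0.900100
step 5 [5y] swap r/1=244/9229: DF=(1 − 244/9229·(0.985800+0.946500+0.904100+0.900100))/(1+244/9229) = 439/500 ≈ 0.878000
step 6 [6y] zero: DF = P = 833/1000 ≈ 0.833000
step 7 [7y] zero: DF = P = 1627/2000 ≈ 0.813500
step 8 [8y] swap r/1=465/14057: DF=(1 − 465/14057·(0.985800+0.946500+0.904100+0.900100+0.878000+0.833000+0.813500))/(1+465/14057) = 307/400 ≈ 0.767500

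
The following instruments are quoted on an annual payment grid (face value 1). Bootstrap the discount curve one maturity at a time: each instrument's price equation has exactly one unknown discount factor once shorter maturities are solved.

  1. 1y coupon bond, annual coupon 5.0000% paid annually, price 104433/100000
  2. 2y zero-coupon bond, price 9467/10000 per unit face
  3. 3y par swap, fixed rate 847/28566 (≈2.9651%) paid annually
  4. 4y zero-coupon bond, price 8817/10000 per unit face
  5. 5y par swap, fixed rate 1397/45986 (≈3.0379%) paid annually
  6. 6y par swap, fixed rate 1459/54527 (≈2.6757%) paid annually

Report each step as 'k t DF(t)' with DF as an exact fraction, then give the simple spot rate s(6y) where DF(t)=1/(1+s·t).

step 1 [1y] bond c/1=1/20: DF=(104433/100000 − 1/20·(0))/(1+1/20) = 4973/5000 ≈ 0.994600
step 2 [2y] zero: DF = P = 9467/10000 ≈ 0.946700
step 3 [3y] swap r/1=847/28566: DF=(1 − 847/28566·(0.994600+0.946700))/(1+847/28566) = 9153/10000 ≈ 0.915300
step 4 [4y] zero: DF = P = 8817/10000 ≈ 0.881700
step 5 [5y] swap r/1=1397/45986: DF=(1 − 1397/45986·(0.994600+0.946700+0.915300+0.881700))/(1+1397/45986) = 8603/10000 ≈ 0.860300
step 6 [6y] swap r/1=1459/54527: DF=(1 − 1459/54527·(0.994600+0.946700+0.915300+0.881700+0.860300))/(1+1459/54527) = 8541/10000 ≈ 0.854100

1 1 4973/5000
2 2 9467/10000
3 3 9153/10000
4 4 8817/10000
5 5 8603/10000
6 6 8541/10000
s(6y) = (1/(8541/10000) − 1)/(6) = 1459/51246 ≈ 2.8471%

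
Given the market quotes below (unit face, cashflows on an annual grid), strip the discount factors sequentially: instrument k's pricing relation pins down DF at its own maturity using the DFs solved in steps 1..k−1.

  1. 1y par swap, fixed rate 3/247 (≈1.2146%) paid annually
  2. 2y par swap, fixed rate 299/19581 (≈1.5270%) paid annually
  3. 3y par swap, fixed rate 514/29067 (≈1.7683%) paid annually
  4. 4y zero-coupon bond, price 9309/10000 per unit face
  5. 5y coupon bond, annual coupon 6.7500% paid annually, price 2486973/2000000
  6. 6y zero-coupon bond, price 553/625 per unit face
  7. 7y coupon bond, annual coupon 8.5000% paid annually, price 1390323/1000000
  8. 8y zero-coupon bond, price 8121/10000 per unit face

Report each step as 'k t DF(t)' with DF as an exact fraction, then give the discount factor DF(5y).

step 1 [1y] swap r/1=3/247: DF=(1 − 3/247·(0))/(1+3/247) = 247/250 ≈ 0.988000
step 2 [2y] swap r/1=299/19581: DF=(1 − 299/19581·(0.988000))/(1+299/19581) = 9701/10000 ≈ 0.970100
step 3 [3y] swap r/1=514/29067: DF=(1 − 514/29067·(0.988000+0.970100))/(1+514/29067) = 4743/5000 ≈ 0.948600
step 4 [4y] zero: DF = P = 9309/10000 ≈ 0.930900
step 5 [5y] bond c/1=27/400: DF=(2486973/2000000 − 27/400·(0.988000+0.970100+0.948600+0.930900))/(1+27/400) = 4611/5000 ≈ 0.922200
step 6 [6y] zero: DF = P = 553/625 ≈ 0.884800
step 7 [7y] bond c/1=17/200: DF=(1390323/1000000 − 17/200·(0.988000+0.970100+0.948600+0.930900+0.922200+0.884800))/(1+17/200) = 1049/1250 ≈ 0.839200
step 8 [8y] zero: DF = P = 8121/10000 ≈ 0.812100

1 1 247/250
2 2 9701/10000
3 3 4743/5000
4 4 9309/10000
5 5 4611/5000
6 6 553/625
7 7 1049/1250
8 8 8121/10000
DF(5y) = 4611/5000 ≈ 0.922200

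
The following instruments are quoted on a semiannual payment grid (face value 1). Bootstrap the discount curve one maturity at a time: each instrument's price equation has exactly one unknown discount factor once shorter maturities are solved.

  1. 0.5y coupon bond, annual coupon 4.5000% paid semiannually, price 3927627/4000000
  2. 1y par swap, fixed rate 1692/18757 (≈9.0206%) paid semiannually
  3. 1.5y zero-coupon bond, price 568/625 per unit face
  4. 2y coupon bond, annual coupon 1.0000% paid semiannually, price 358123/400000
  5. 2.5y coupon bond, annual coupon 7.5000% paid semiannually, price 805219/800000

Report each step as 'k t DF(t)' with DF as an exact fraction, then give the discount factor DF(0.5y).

1 1/2 9603/10000
2 1 4577/5000
3 3/2 568/625
4 2 877/1000
5 5/2 4189/5000
DF(0.5y) = 9603/10000 ≈ 0.960300

step 1 [0.5y] bond c/2=9/400: DF=(3927627/4000000 − 9/400·(0))/(1+9/400) = 9603/10000 ≈ 0.960300
step 2 [1y] swap r/2=846/18757: DF=(1 − 846/18757·(0.960300))/(1+846/18757) = 4577/5000 ≈ 0.915400
step 3 [1.5y] zero: DF = P = 568/625 ≈ 0.908800
step 4 [2y] bond c/2=1/200: DF=(358123/400000 − 1/200·(0.960300+0.915400+0.908800))/(1+1/200) = 877/1000 ≈ 0.877000
step 5 [2.5y] bond c/2=3/80: DF=(805219/800000 − 3/80·(0.960300+0.915400+0.908800+0.877000))/(1+3/80) = 4189/5000 ≈ 0.837800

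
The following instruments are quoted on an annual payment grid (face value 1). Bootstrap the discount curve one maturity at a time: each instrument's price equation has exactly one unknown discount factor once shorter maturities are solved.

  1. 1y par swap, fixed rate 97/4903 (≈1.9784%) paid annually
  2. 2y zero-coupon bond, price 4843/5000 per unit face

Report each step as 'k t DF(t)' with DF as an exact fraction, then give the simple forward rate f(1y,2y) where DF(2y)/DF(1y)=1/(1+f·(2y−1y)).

1 1 4903/5000
2 2 4843/5000
f(1y,2y) = ((4903/5000)/(4843/5000) − 1)/(1) = 60/4843 ≈ 1.2389%

step 1 [1y] swap r/1=97/4903: DF=(1 − 97/4903·(0))/(1+97/4903) = 4903/5000 ≈ 0.980600
step 2 [2y] zero: DF = P = 4843/5000 ≈ 0.968600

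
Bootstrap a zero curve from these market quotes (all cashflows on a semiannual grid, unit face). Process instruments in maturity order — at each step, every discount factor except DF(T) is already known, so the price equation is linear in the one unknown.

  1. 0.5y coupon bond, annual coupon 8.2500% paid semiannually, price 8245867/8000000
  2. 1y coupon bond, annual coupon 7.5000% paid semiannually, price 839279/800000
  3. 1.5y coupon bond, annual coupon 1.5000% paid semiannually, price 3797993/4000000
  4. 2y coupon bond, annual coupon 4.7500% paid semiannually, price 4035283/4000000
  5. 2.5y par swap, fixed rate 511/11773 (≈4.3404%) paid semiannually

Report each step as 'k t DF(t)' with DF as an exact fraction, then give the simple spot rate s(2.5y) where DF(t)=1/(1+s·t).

1 1/2 9899/10000
2 1 4877/5000
3 3/2 4639/5000
4 2 9183/10000
5 5/2 4489/5000
s(2.5y) = (1/(4489/5000) − 1)/(5/2) = 1022/22445 ≈ 4.5534%

step 1 [0.5y] bond c/2=33/800: DF=(8245867/8000000 − 33/800·(0))/(1+33/800) = 9899/10000 ≈ 0.989900
step 2 [1y] bond c/2=3/80: DF=(839279/800000 − 3/80·(0.989900))/(1+3/80) = 4877/5000 ≈ 0.975400
step 3 [1.5y] bond c/2=3/400: DF=(3797993/4000000 − 3/400·(0.989900+0.975400))/(1+3/400) = 4639/5000 ≈ 0.927800
step 4 [2y] bond c/2=19/800: DF=(4035283/4000000 − 19/800·(0.989900+0.975400+0.927800))/(1+19/800) = 9183/10000 ≈ 0.918300
step 5 [2.5y] swap r/2=511/23546: DF=(1 − 511/23546·(0.989900+0.975400+0.927800+0.918300))/(1+511/23546) = 4489/5000 ≈ 0.897800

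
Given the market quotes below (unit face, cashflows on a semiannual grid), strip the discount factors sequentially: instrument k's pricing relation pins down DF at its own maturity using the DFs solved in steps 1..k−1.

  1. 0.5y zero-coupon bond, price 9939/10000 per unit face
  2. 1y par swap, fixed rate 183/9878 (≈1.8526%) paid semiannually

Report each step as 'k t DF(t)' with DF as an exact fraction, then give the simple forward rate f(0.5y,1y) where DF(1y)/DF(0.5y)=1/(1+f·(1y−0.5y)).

1 1/2 9939/10000
2 1 9817/10000
f(0.5y,1y) = ((9939/10000)/(9817/10000) − 1)/(1/2) = 244/9817 ≈ 2.4855%

step 1 [0.5y] zero: DF = P = 9939/10000 ≈ 0.993900
step 2 [1y] swap r/2=183/19756: DF=(1 − 183/19756·(0.993900))/(1+183/19756) = 9817/10000 ≈ 0.981700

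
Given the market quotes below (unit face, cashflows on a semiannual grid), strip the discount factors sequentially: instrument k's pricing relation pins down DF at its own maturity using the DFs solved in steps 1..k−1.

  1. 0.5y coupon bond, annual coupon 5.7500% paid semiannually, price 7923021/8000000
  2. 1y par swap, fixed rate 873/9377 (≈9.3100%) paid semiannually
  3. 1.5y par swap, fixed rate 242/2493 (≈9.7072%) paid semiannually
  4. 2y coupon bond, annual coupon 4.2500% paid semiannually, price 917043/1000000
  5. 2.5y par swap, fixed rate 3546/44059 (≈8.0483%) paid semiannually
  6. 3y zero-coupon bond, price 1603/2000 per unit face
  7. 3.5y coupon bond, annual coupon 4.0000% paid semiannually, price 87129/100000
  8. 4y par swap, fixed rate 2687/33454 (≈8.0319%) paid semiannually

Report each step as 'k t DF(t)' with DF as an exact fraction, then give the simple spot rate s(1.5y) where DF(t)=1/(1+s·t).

step 1 [0.5y] bond c/2=23/800: DF=(7923021/8000000 − 23/800·(0))/(1+23/800) = 9627/10000 ≈ 0.962700
step 2 [1y] swap r/2=873/18754: DF=(1 − 873/18754·(0.962700))/(1+873/18754) = 9127/10000 ≈ 0.912700
step 3 [1.5y] swap r/2=121/2493: DF=(1 − 121/2493·(0.962700+0.912700))/(1+121/2493) = 8669/10000 ≈ 0.866900
step 4 [2y] bond c/2=17/800: DF=(917043/1000000 − 17/800·(0.962700+0.912700+0.866900))/(1+17/800) = 8409/10000 ≈ 0.840900
step 5 [2.5y] swap r/2=1773/44059: DF=(1 − 1773/44059·(0.962700+0.912700+0.866900+0.840900))/(1+1773/44059) = 8227/10000 ≈ 0.822700
step 6 [3y] zero: DF = P = 1603/2000 ≈ 0.801500
step 7 [3.5y] bond c/2=1/50: DF=(87129/100000 − 1/50·(0.962700+0.912700+0.866900+0.840900+0.822700+0.801500))/(1+1/50) = 7521/10000 ≈ 0.752100
step 8 [4y] swap r/2=2687/66908: DF=(1 − 2687/66908·(0.962700+0.912700+0.866900+0.840900+0.822700+0.801500+0.752100))/(1+2687/66908) = 7313/10000 ≈ 0.731300

1 1/2 9627/10000
2 1 9127/10000
3 3/2 8669/10000
4 2 8409/10000
5 5/2 8227/10000
6 3 1603/2000
7 7/2 7521/10000
8 4 7313/10000
s(1.5y) = (1/(8669/10000) − 1)/(3/2) = 2662/26007 ≈ 10.2357%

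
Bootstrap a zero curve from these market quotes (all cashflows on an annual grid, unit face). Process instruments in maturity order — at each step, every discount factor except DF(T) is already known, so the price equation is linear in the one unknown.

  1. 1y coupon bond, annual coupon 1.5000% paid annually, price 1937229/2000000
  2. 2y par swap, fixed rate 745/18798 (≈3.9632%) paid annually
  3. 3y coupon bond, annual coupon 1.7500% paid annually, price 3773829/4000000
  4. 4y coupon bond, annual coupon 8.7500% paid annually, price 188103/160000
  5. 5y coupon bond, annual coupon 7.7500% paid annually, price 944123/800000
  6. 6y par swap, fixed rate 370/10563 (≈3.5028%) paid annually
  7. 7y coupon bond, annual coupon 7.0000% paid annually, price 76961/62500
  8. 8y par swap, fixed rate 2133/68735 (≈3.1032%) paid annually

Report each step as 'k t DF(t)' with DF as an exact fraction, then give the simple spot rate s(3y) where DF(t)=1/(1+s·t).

step 1 [1y] bond c/1=3/200: DF=(1937229/2000000 − 3/200·(0))/(1+3/200) = 9543/10000 ≈ 0.954300
step 2 [2y] swap r/1=745/18798: DF=(1 − 745/18798·(0.954300))/(1+745/18798) = 1851/2000 ≈ 0.925500
step 3 [3y] bond c/1=7/400: DF=(3773829/4000000 − 7/400·(0.954300+0.925500))/(1+7/400) = 8949/10000 ≈ 0.894900
step 4 [4y] bond c/1=7/80: DF=(188103/160000 − 7/80·(0.954300+0.925500+0.894900))/(1+7/80) = 4289/5000 ≈ 0.857800
step 5 [5y] bond c/1=31/400: DF=(944123/800000 − 31/400·(0.954300+0.925500+0.894900+0.857800))/(1+31/400) = 417/500 ≈ 0.834000
step 6 [6y] swap r/1=370/10563: DF=(1 − 370/10563·(0.954300+0.925500+0.894900+0.857800+0.834000))/(1+370/10563) = 163/200 ≈ 0.815000
step 7 [7y] bond c/1=7/100: DF=(76961/62500 − 7/100·(0.954300+0.925500+0.894900+0.857800+0.834000+0.815000))/(1+7/100) = 8053/10000 ≈ 0.805300
step 8 [8y] swap r/1=2133/68735: DF=(1 − 2133/68735·(0.954300+0.925500+0.894900+0.857800+0.834000+0.815000+0.805300))/(1+2133/68735) = 7867/10000 ≈ 0.786700

1 1 9543/10000
2 2 1851/2000
3 3 8949/10000
4 4 4289/5000
5 5 417/500
6 6 163/200
7 7 8053/10000
8 8 7867/10000
s(3y) = (1/(8949/10000) − 1)/(3) = 1051/26847 ≈ 3.9148%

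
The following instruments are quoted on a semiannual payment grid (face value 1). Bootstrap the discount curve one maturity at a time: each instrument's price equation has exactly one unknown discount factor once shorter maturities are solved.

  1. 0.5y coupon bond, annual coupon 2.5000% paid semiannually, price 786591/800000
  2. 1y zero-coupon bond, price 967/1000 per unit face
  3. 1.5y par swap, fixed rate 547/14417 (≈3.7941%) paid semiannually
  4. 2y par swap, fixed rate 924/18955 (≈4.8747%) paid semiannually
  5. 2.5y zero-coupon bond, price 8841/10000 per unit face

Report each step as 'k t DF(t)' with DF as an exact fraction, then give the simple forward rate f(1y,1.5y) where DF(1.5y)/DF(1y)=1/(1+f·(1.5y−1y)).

step 1 [0.5y] bond c/2=1/80: DF=(786591/800000 − 1/80·(0))/(1+1/80) = 9711/10000 ≈ 0.971100
step 2 [1y] zero: DF = P = 967/1000 ≈ 0.967000
step 3 [1.5y] swap r/2=547/28834: DF=(1 − 547/28834·(0.971100+0.967000))/(1+547/28834) = 9453/10000 ≈ 0.945300
step 4 [2y] swap r/2=462/18955: DF=(1 − 462/18955·(0.971100+0.967000+0.945300))/(1+462/18955) = 2269/2500 ≈ 0.907600
step 5 [2.5y] zero: DF = P = 8841/10000 ≈ 0.884100

1 1/2 9711/10000
2 1 967/1000
3 3/2 9453/10000
4 2 2269/2500
5 5/2 8841/10000
f(1y,1.5y) = ((967/1000)/(9453/10000) − 1)/(1/2) = 434/9453 ≈ 4.5911%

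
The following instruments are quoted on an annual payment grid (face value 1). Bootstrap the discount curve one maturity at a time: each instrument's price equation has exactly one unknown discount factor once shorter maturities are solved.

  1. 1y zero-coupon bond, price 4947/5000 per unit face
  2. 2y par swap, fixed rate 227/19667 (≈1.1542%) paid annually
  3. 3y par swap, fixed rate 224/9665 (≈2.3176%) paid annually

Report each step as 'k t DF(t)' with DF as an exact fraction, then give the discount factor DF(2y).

step 1 [1y] zero: DF = P = 4947/5000 ≈ 0.989400
step 2 [2y] swap r/1=227/19667: DF=(1 − 227/19667·(0.989400))/(1+227/19667) = 9773/10000 ≈ 0.977300
step 3 [3y] swap r/1=224/9665: DF=(1 − 224/9665·(0.989400+0.977300))/(1+224/9665) = 583/625 ≈ 0.932800

1 1 4947/5000
2 2 9773/10000
3 3 583/625
DF(2y) = 9773/10000 ≈ 0.977300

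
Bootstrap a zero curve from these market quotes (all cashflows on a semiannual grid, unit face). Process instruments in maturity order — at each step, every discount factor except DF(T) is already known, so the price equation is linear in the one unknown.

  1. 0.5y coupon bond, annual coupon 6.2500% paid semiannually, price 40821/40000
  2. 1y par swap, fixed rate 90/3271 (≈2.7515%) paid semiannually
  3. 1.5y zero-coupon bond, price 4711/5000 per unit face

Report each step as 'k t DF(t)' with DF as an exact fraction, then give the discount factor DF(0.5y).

step 1 [0.5y] bond c/2=1/32: DF=(40821/40000 − 1/32·(0))/(1+1/32) = 1237/1250 ≈ 0.989600
step 2 [1y] swap r/2=45/3271: DF=(1 − 45/3271·(0.989600))/(1+45/3271) = 973/1000 ≈ 0.973000
step 3 [1.5y] zero: DF = P = 4711/5000 ≈ 0.942200

1 1/2 1237/1250
2 1 973/1000
3 3/2 4711/5000
DF(0.5y) = 1237/1250 ≈ 0.989600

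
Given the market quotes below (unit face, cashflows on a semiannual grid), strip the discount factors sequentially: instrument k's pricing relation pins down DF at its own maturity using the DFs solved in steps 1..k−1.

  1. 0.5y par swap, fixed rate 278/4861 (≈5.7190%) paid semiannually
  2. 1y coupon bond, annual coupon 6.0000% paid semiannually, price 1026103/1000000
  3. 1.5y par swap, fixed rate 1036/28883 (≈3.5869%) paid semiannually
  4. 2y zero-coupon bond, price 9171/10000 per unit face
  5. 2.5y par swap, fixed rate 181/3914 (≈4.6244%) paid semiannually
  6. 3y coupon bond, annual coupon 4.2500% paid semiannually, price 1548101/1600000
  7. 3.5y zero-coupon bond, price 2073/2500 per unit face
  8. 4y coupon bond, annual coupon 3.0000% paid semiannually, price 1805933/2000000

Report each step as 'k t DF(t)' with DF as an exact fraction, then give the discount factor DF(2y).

1 1/2 4861/5000
2 1 9679/10000
3 3/2 4741/5000
4 2 9171/10000
5 5/2 4457/5000
6 3 8497/10000
7 7/2 2073/2500
8 4 3977/5000
DF(2y) = 9171/10000 ≈ 0.917100

step 1 [0.5y] swap r/2=139/4861: DF=(1 − 139/4861·(0))/(1+139/4861) = 4861/5000 ≈ 0.972200
step 2 [1y] bond c/2=3/100: DF=(1026103/1000000 − 3/100·(0.972200))/(1+3/100) = 9679/10000 ≈ 0.967900
step 3 [1.5y] swap r/2=518/28883: DF=(1 − 518/28883·(0.972200+0.967900))/(1+518/28883) = 4741/5000 ≈ 0.948200
step 4 [2y] zero: DF = P = 9171/10000 ≈ 0.917100
step 5 [2.5y] swap r/2=181/7828: DF=(1 − 181/7828·(0.972200+0.967900+0.948200+0.917100))/(1+181/7828) = 4457/5000 ≈ 0.891400
step 6 [3y] bond c/2=17/800: DF=(1548101/1600000 − 17/800·(0.972200+0.967900+0.948200+0.917100+0.891400))/(1+17/800) = 8497/10000 ≈ 0.849700
step 7 [3.5y] zero: DF = P = 2073/2500 ≈ 0.829200
step 8 [4y] bond c/2=3/200: DF=(1805933/2000000 − 3/200·(0.972200+0.967900+0.948200+0.917100+0.891400+0.849700+0.829200))/(1+3/200) = 3977/5000 ≈ 0.795400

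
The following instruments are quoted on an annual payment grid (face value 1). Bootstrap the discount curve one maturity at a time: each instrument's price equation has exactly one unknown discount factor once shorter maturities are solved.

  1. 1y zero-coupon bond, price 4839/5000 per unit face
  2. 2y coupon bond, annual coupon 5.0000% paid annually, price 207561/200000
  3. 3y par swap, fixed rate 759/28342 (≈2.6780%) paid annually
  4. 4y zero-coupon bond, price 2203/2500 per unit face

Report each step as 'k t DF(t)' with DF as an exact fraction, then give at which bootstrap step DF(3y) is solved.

step 1 [1y] zero: DF = P = 4839/5000 ≈ 0.967800
step 2 [2y] bond c/1=1/20: DF=(207561/200000 − 1/20·(0.967800))/(1+1/20) = 9423/10000 ≈ 0.942300
step 3 [3y] swap r/1=759/28342: DF=(1 − 759/28342·(0.967800+0.942300))/(1+759/28342) = 9241/10000 ≈ 0.924100
step 4 [4y] zero: DF = P = 2203/2500 ≈ 0.881200

1 1 4839/5000
2 2 9423/10000
3 3 9241/10000
4 4 2203/2500
DF(3y) is solved at step 3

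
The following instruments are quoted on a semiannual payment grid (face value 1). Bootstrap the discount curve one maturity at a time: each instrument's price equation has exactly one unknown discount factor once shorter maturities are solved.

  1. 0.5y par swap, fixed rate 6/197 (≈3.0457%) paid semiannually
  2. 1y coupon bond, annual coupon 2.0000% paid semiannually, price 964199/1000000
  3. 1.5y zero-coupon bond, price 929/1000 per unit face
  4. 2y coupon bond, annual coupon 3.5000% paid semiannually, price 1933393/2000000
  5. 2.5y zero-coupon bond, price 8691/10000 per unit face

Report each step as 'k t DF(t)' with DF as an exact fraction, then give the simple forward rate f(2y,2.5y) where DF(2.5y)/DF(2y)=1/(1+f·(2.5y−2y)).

step 1 [0.5y] swap r/2=3/197: DF=(1 − 3/197·(0))/(1+3/197) = 197/200 ≈ 0.985000
step 2 [1y] bond c/2=1/100: DF=(964199/1000000 − 1/100·(0.985000))/(1+1/100) = 9449/10000 ≈ 0.944900
step 3 [1.5y] zero: DF = P = 929/1000 ≈ 0.929000
step 4 [2y] bond c/2=7/400: DF=(1933393/2000000 − 7/400·(0.985000+0.944900+0.929000))/(1+7/400) = 9009/10000 ≈ 0.900900
step 5 [2.5y] zero: DF = P = 8691/10000 ≈ 0.869100

1 1/2 197/200
2 1 9449/10000
3 3/2 929/1000
4 2 9009/10000
5 5/2 8691/10000
f(2y,2.5y) = ((9009/10000)/(8691/10000) − 1)/(1/2) = 212/2897 ≈ 7.3179%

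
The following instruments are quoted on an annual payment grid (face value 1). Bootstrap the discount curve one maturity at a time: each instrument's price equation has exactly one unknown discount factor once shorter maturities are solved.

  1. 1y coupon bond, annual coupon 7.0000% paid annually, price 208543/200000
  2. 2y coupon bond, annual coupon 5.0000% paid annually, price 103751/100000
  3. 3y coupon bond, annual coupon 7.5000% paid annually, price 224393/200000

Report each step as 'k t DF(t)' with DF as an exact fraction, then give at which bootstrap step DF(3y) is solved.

1 1 1949/2000
2 2 9417/10000
3 3 91/100
DF(3y) is solved at step 3

step 1 [1y] bond c/1=7/100: DF=(208543/200000 − 7/100·(0))/(1+7/100) = 1949/2000 ≈ 0.974500
step 2 [2y] bond c/1=1/20: DF=(103751/100000 − 1/20·(0.974500))/(1+1/20) = 9417/10000 ≈ 0.941700
step 3 [3y] bond c/1=3/40: DF=(224393/200000 − 3/40·(0.974500+0.941700))/(1+3/40) = 91/100 ≈ 0.910000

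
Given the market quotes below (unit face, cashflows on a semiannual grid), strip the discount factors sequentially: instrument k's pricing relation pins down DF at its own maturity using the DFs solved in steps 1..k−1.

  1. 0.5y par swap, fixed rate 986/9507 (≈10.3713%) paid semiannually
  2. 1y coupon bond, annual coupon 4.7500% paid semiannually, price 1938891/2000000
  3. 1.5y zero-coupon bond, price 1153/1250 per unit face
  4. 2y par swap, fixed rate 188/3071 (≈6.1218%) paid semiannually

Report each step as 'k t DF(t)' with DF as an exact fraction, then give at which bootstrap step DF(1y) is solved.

step 1 [0.5y] swap r/2=493/9507: DF=(1 − 493/9507·(0))/(1+493/9507) = 9507/10000 ≈ 0.950700
step 2 [1y] bond c/2=19/800: DF=(1938891/2000000 − 19/800·(0.950700))/(1+19/800) = 9249/10000 ≈ 0.924900
step 3 [1.5y] zero: DF = P = 1153/1250 ≈ 0.922400
step 4 [2y] swap r/2=94/3071: DF=(1 − 94/3071·(0.950700+0.924900+0.922400))/(1+94/3071) = 1109/1250 ≈ 0.887200

1 1/2 9507/10000
2 1 9249/10000
3 3/2 1153/1250
4 2 1109/1250
DF(1y) is solved at step 2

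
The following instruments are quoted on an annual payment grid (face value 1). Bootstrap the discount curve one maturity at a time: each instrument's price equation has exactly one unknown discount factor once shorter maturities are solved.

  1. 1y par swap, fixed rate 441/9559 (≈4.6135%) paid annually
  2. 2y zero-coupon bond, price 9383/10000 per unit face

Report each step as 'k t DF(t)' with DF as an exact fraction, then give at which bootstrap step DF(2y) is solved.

1 1 9559/10000
2 2 9383/10000
DF(2y) is solved at step 2

step 1 [1y] swap r/1=441/9559: DF=(1 − 441/9559·(0))/(1+441/9559) = 9559/10000 ≈ 0.955900
step 2 [2y] zero: DF = P = 9383/10000 ≈ 0.938300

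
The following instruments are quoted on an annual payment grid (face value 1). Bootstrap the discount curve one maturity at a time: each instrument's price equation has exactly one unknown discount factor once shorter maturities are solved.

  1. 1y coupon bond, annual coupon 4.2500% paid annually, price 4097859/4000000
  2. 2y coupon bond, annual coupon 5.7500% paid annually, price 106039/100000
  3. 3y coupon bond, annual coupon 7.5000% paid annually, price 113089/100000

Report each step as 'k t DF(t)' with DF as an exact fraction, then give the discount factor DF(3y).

1 1 9827/10000
2 2 9493/10000
3 3 2293/2500
DF(3y) = 2293/2500 ≈ 0.917200

step 1 [1y] bond c/1=17/400: DF=(4097859/4000000 − 17/400·(0))/(1+17/400) = 9827/10000 ≈ 0.982700
step 2 [2y] bond c/1=23/400: DF=(106039/100000 − 23/400·(0.982700))/(1+23/400) = 9493/10000 ≈ 0.949300
step 3 [3y] bond c/1=3/40: DF=(113089/100000 − 3/40·(0.982700+0.949300))/(1+3/40) = 2293/2500 ≈ 0.917200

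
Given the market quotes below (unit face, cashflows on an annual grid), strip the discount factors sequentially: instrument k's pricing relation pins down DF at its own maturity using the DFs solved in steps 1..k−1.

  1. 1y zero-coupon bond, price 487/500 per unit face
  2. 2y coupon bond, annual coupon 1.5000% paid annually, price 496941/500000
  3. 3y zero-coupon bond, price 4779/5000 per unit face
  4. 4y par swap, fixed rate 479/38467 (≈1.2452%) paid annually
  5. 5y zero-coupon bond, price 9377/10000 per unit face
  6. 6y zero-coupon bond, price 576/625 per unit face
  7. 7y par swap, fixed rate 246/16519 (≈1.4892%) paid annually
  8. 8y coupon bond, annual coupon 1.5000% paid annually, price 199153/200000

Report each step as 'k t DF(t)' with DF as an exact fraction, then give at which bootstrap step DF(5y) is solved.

step 1 [1y] zero: DF = P = 487/500 ≈ 0.974000
step 2 [2y] bond c/1=3/200: DF=(496941/500000 − 3/200·(0.974000))/(1+3/200) = 603/625 ≈ 0.964800
step 3 [3y] zero: DF = P = 4779/5000 ≈ 0.955800
step 4 [4y] swap r/1=479/38467: DF=(1 − 479/38467·(0.974000+0.964800+0.955800))/(1+479/38467) = 9521/10000 ≈ 0.952100
step 5 [5y] zero: DF = P = 9377/10000 ≈ 0.937700
step 6 [6y] zero: DF = P = 576/625 ≈ 0.921600
step 7 [7y] swap r/1=246/16519: DF=(1 − 246/16519·(0.974000+0.964800+0.955800+0.952100+0.937700+0.921600))/(1+246/16519) = 1127/1250 ≈ 0.901600
step 8 [8y] bond c/1=3/200: DF=(199153/200000 − 3/200·(0.974000+0.964800+0.955800+0.952100+0.937700+0.921600+0.901600))/(1+3/200) = 4417/5000 ≈ 0.883400

1 1 487/500
2 2 603/625
3 3 4779/5000
4 4 9521/10000
5 5 9377/10000
6 6 576/625
7 7 1127/1250
8 8 4417/5000
DF(5y) is solved at step 5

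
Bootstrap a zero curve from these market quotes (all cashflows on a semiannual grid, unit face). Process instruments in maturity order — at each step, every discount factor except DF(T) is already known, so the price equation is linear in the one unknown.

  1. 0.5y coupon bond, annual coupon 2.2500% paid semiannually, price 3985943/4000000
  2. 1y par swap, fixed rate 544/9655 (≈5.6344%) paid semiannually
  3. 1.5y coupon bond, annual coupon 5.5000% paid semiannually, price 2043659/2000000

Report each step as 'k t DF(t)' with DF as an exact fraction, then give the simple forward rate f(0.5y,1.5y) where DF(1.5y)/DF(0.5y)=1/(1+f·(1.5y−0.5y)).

step 1 [0.5y] bond c/2=9/800: DF=(3985943/4000000 − 9/800·(0))/(1+9/800) = 4927/5000 ≈ 0.985400
step 2 [1y] swap r/2=272/9655: DF=(1 − 272/9655·(0.985400))/(1+272/9655) = 591/625 ≈ 0.945600
step 3 [1.5y] bond c/2=11/400: DF=(2043659/2000000 − 11/400·(0.985400+0.945600))/(1+11/400) = 2357/2500 ≈ 0.942800

1 1/2 4927/5000
2 1 591/625
3 3/2 2357/2500
f(0.5y,1.5y) = ((4927/5000)/(2357/2500) − 1)/(1) = 213/4714 ≈ 4.5185%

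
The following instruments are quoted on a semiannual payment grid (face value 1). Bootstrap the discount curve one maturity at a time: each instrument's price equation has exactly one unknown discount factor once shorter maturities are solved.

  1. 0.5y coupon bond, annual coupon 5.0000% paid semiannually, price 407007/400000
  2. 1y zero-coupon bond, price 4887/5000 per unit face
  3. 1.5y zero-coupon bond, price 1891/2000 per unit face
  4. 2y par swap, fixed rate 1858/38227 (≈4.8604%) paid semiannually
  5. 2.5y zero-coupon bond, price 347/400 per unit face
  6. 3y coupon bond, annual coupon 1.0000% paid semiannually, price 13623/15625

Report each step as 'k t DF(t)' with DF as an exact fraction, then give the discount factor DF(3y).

1 1/2 9927/10000
2 1 4887/5000
3 3/2 1891/2000
4 2 9071/10000
5 5/2 347/400
6 3 4221/5000
DF(3y) = 4221/5000 ≈ 0.844200

step 1 [0.5y] bond c/2=1/40: DF=(407007/400000 − 1/40·(0))/(1+1/40) = 9927/10000 ≈ 0.992700
step 2 [1y] zero: DF = P = 4887/5000 ≈ 0.977400
step 3 [1.5y] zero: DF = P = 1891/2000 ≈ 0.945500
step 4 [2y] swap r/2=929/38227: DF=(1 − 929/38227·(0.992700+0.977400+0.945500))/(1+929/38227) = 9071/10000 ≈ 0.907100
step 5 [2.5y] zero: DF = P = 347/400 ≈ 0.867500
step 6 [3y] bond c/2=1/200: DF=(13623/15625 − 1/200·(0.992700+0.977400+0.945500+0.907100+0.867500))/(1+1/200) = 4221/5000 ≈ 0.844200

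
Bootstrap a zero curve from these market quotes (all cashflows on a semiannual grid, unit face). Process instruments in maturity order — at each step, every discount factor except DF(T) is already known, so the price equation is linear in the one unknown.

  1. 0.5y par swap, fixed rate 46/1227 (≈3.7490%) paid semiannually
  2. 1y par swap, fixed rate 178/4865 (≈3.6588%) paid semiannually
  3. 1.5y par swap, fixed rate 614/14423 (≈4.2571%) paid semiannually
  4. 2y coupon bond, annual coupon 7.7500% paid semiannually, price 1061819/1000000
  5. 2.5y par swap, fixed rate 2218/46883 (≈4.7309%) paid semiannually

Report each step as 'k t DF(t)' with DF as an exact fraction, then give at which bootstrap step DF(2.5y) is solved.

step 1 [0.5y] swap r/2=23/1227: DF=(1 − 23/1227·(0))/(1+23/1227) = 1227/1250 ≈ 0.981600
step 2 [1y] swap r/2=89/4865: DF=(1 − 89/4865·(0.981600))/(1+89/4865) = 2411/2500 ≈ 0.964400
step 3 [1.5y] swap r/2=307/14423: DF=(1 − 307/14423·(0.981600+0.964400))/(1+307/14423) = 4693/5000 ≈ 0.938600
step 4 [2y] bond c/2=31/800: DF=(1061819/1000000 − 31/800·(0.981600+0.964400+0.938600))/(1+31/800) = 4573/5000 ≈ 0.914600
step 5 [2.5y] swap r/2=1109/46883: DF=(1 − 1109/46883·(0.981600+0.964400+0.938600+0.914600))/(1+1109/46883) = 8891/10000 ≈ 0.889100

1 1/2 1227/1250
2 1 2411/2500
3 3/2 4693/5000
4 2 4573/5000
5 5/2 8891/10000
DF(2.5y) is solved at step 5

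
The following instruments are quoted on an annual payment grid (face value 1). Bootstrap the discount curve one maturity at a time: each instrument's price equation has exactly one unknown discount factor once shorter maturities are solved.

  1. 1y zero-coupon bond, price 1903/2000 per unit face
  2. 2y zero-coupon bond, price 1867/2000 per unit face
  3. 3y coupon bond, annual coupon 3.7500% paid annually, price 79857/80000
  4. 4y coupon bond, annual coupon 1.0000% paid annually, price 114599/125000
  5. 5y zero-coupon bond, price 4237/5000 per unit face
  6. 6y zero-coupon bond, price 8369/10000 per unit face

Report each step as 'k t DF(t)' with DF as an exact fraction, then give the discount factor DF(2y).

1 1 1903/2000
2 2 1867/2000
3 3 447/500
4 4 4401/5000
5 5 4237/5000
6 6 8369/10000
DF(2y) = 1867/2000 ≈ 0.933500

step 1 [1y] zero: DF = P = 1903/2000 ≈ 0.951500
step 2 [2y] zero: DF = P = 1867/2000 ≈ 0.933500
step 3 [3y] bond c/1=3/80: DF=(79857/80000 − 3/80·(0.951500+0.933500))/(1+3/80) = 447/500 ≈ 0.894000
step 4 [4y] bond c/1=1/100: DF=(114599/125000 − 1/100·(0.951500+0.933500+0.894000))/(1+1/100) = 4401/5000 ≈ 0.880200
step 5 [5y] zero: DF = P = 4237/5000 ≈ 0.847400
step 6 [6y] zero: DF = P = 8369/10000 ≈ 0.836900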